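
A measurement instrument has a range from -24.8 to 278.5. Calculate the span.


Span = upper range - lower range.
Span = 278.5 - (-24.8)
Span = 303.3

303.3


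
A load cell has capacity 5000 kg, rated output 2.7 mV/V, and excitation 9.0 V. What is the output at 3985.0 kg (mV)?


Vout = rated_output * Vex * (load / capacity).
Vout = 2.7 * 9.0 * (3985.0 / 5000)
Vout = 2.7 * 9.0 * 0.797
Vout = 19.367 mV

19.367 mV


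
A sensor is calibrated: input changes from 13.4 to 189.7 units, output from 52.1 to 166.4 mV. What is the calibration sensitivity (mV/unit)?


Sensitivity = (y2 - y1) / (x2 - x1).
S = (166.4 - 52.1) / (189.7 - 13.4)
S = 114.3 / 176.3
S = 0.6483 mV/unit

0.6483 mV/unit


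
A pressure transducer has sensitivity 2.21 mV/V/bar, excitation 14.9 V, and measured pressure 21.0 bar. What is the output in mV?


Output = sensitivity * Vex * P.
Vout = 2.21 * 14.9 * 21.0
Vout = 32.929 * 21.0
Vout = 691.51 mV

691.51 mV


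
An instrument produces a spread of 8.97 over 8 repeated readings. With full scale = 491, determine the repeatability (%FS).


Repeatability = (spread / full scale) * 100%.
R = (8.97 / 491) * 100
R = 1.827 %FS

1.827 %FS


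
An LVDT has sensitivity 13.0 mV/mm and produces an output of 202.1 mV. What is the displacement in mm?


Displacement = Vout / sensitivity.
d = 202.1 / 13.0
d = 15.546 mm

15.546 mm


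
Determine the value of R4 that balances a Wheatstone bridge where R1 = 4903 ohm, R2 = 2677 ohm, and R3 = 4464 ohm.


At balance: R1*R4 = R2*R3, so R4 = R2*R3/R1.
R4 = 2677 * 4464 / 4903
R4 = 11950128 / 4903
R4 = 2437.31 ohm

2437.31 ohm


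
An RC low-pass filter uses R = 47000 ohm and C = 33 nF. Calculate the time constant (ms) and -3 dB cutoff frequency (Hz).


Time constant: tau = R * C.
tau = 47000 * 3.30e-08 = 0.001551 s
tau = 1.551 ms
Cutoff frequency: fc = 1 / (2*pi*R*C).
fc = 1 / (2*pi*0.001551) = 102.61 Hz

tau = 1.551 ms, fc = 102.61 Hz


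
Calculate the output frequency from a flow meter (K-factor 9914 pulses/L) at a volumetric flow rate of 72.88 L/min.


Frequency = K * Q / 60 (converting L/min to L/s).
f = 9914 * 72.88 / 60
f = 722532.32 / 60
f = 12042.21 Hz

12042.21 Hz


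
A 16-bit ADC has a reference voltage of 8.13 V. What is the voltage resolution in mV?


The resolution (LSB) of an ADC is Vref / 2^n.
LSB = 8.13 / 2^16
LSB = 8.13 / 65536
LSB = 0.00012405 V = 0.12405396 mV

0.12405396 mV


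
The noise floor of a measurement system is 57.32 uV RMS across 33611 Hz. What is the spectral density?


Noise spectral density = Vrms / sqrt(BW).
NSD = 57.32 / sqrt(33611)
NSD = 57.32 / 183.333
NSD = 0.3127 uV/sqrt(Hz)

0.3127 uV/sqrt(Hz)


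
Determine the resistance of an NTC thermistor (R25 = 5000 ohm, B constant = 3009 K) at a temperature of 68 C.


NTC thermistor equation: Rt = R25 * exp(B * (1/T - 1/T25)).
T in Kelvin: 341.15 K, T25 = 298.15 K
1/T - 1/T25 = 1/341.15 - 1/298.15 = -0.00042275
B * (1/T - 1/T25) = 3009 * -0.00042275 = -1.2721
Rt = 5000 * exp(-1.2721) = 1401.3 ohm

1401.3 ohm


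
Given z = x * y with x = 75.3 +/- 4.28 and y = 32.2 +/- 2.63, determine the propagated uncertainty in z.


For a product z = x*y, the relative uncertainty is:
uz/z = sqrt((ux/x)^2 + (uy/y)^2)
Relative uncertainties: ux/x = 4.28/75.3 = 0.056839
uy/y = 2.63/32.2 = 0.081677
z = 75.3 * 32.2 = 2424.7
uz = 2424.7 * sqrt(0.056839^2 + 0.081677^2) = 241.273

241.273


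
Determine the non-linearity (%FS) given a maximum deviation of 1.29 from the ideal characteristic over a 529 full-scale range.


Linearity error = (max deviation / full scale) * 100%.
Linearity = (1.29 / 529) * 100
Linearity = 0.244 %FS

0.244 %FS


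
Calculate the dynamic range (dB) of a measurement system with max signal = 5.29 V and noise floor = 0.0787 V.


Dynamic range = 20 * log10(Vmax / Vnoise).
DR = 20 * log10(5.29 / 0.0787)
DR = 20 * log10(67.22)
DR = 36.55 dB

36.55 dB


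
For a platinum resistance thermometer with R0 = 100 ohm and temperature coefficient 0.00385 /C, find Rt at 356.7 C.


The RTD equation: Rt = R0 * (1 + alpha * T).
Rt = 100 * (1 + 0.00385 * 356.7)
Rt = 100 * (1 + 1.373295)
Rt = 100 * 2.373295
Rt = 237.329 ohm

237.329 ohm


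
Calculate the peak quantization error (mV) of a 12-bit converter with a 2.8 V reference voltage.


The maximum quantization error is +/- LSB/2.
LSB = Vref / 2^n = 2.8 / 4096 = 0.00068359 V
Max error = LSB / 2 = 0.00068359 / 2 = 0.0003418 V
Max error = 0.3418 mV

0.3418 mV


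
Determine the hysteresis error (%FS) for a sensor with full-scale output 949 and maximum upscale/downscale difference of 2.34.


Hysteresis = (max difference / full scale) * 100%.
H = (2.34 / 949) * 100
H = 0.247 %FS

0.247 %FS


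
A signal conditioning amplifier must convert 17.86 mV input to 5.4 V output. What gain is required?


Gain = Vout / Vin (converting to same units).
G = 5.4 V / 17.86 mV
G = 5400.0 mV / 17.86 mV
G = 302.35

302.35


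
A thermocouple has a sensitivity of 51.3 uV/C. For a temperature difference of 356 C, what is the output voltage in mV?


The thermocouple output V = sensitivity * dT.
V = 51.3 uV/C * 356 C
V = 18262.8 uV
V = 18.263 mV

18.263 mV


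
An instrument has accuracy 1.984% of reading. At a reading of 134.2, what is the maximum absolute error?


Absolute error = (accuracy% / 100) * reading.
Error = (1.984 / 100) * 134.2
Error = 0.01984 * 134.2
Error = 2.6625

2.6625


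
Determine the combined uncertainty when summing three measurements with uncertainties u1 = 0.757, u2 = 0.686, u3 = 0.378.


For a sum of independent quantities, uc = sqrt(u1^2 + u2^2 + u3^2).
uc = sqrt(0.757^2 + 0.686^2 + 0.378^2)
uc = sqrt(0.573049 + 0.470596 + 0.142884)
uc = 1.0893

1.0893


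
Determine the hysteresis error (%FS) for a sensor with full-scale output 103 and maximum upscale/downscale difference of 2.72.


Hysteresis = (max difference / full scale) * 100%.
H = (2.72 / 103) * 100
H = 2.641 %FS

2.641 %FS


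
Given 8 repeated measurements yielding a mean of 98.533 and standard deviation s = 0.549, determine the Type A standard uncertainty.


The standard uncertainty for Type A evaluation is u = s / sqrt(n).
u = 0.549 / sqrt(8)
u = 0.549 / 2.8284
u = 0.1941

0.1941


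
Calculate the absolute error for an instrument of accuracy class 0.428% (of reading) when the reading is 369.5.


Absolute error = (accuracy% / 100) * reading.
Error = (0.428 / 100) * 369.5
Error = 0.00428 * 369.5
Error = 1.5815

1.5815


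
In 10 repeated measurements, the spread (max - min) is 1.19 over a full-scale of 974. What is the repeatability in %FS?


Repeatability = (spread / full scale) * 100%.
R = (1.19 / 974) * 100
R = 0.122 %FS

0.122 %FS


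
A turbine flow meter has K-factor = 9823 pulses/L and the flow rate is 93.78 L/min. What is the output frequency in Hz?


Frequency = K * Q / 60 (converting L/min to L/s).
f = 9823 * 93.78 / 60
f = 921200.94 / 60
f = 15353.35 Hz

15353.35 Hz


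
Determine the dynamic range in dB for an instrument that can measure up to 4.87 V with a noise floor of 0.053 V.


Dynamic range = 20 * log10(Vmax / Vnoise).
DR = 20 * log10(4.87 / 0.053)
DR = 20 * log10(91.89)
DR = 39.27 dB

39.27 dB


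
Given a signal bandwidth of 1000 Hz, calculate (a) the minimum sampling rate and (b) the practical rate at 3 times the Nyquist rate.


By Nyquist theorem, fs_min = 2 * fmax.
fs_min = 2 * 1000 = 2000 Hz
Practical rate = 3 * fs_min = 3 * 2000 = 6000 Hz

fs_min = 2000 Hz, fs_practical = 6000 Hz


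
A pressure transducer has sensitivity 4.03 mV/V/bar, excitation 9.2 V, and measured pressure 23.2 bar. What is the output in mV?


Output = sensitivity * Vex * P.
Vout = 4.03 * 9.2 * 23.2
Vout = 37.076 * 23.2
Vout = 860.16 mV

860.16 mV


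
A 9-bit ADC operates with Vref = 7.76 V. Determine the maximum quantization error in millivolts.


The maximum quantization error is +/- LSB/2.
LSB = Vref / 2^n = 7.76 / 512 = 0.01515625 V
Max error = LSB / 2 = 0.01515625 / 2 = 0.00757812 V
Max error = 7.5781 mV

7.5781 mV


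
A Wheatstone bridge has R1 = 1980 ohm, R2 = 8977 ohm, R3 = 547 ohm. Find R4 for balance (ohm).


At balance: R1*R4 = R2*R3, so R4 = R2*R3/R1.
R4 = 8977 * 547 / 1980
R4 = 4910419 / 1980
R4 = 2480.01 ohm

2480.01 ohm


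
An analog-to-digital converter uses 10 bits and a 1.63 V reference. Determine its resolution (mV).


The resolution (LSB) of an ADC is Vref / 2^n.
LSB = 1.63 / 2^10
LSB = 1.63 / 1024
LSB = 0.0015918 V = 1.59179688 mV

1.59179688 mV


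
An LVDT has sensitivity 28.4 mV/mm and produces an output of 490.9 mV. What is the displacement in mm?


Displacement = Vout / sensitivity.
d = 490.9 / 28.4
d = 17.285 mm

17.285 mm


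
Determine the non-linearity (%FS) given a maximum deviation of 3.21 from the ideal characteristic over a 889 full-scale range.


Linearity error = (max deviation / full scale) * 100%.
Linearity = (3.21 / 889) * 100
Linearity = 0.361 %FS

0.361 %FS


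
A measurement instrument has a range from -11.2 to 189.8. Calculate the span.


Span = upper range - lower range.
Span = 189.8 - (-11.2)
Span = 201.0

201.0


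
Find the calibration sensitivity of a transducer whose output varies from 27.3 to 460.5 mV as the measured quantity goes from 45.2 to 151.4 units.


Sensitivity = (y2 - y1) / (x2 - x1).
S = (460.5 - 27.3) / (151.4 - 45.2)
S = 433.2 / 106.2
S = 4.0791 mV/unit

4.0791 mV/unit


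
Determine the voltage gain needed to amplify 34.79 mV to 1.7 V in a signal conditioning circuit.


Gain = Vout / Vin (converting to same units).
G = 1.7 V / 34.79 mV
G = 1700.0 mV / 34.79 mV
G = 48.86

48.86


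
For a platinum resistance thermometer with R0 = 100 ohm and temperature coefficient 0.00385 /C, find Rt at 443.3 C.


The RTD equation: Rt = R0 * (1 + alpha * T).
Rt = 100 * (1 + 0.00385 * 443.3)
Rt = 100 * (1 + 1.706705)
Rt = 100 * 2.706705
Rt = 270.671 ohm

270.671 ohm


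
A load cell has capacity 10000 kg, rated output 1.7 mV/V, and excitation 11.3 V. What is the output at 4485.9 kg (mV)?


Vout = rated_output * Vex * (load / capacity).
Vout = 1.7 * 11.3 * (4485.9 / 10000)
Vout = 1.7 * 11.3 * 0.44859
Vout = 8.617 mV

8.617 mV


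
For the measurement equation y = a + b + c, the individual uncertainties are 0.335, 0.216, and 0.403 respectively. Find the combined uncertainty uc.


For a sum of independent quantities, uc = sqrt(u1^2 + u2^2 + u3^2).
uc = sqrt(0.335^2 + 0.216^2 + 0.403^2)
uc = sqrt(0.112225 + 0.046656 + 0.162409)
uc = 0.5668

0.5668


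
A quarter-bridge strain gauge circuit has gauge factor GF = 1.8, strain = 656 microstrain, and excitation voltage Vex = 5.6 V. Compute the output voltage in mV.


Quarter bridge output: Vout = (GF * epsilon * Vex) / 4.
Vout = (1.8 * 656e-6 * 5.6) / 4
Vout = 0.00661248 / 4 V
Vout = 0.00165312 V = 1.6531 mV

1.6531 mV


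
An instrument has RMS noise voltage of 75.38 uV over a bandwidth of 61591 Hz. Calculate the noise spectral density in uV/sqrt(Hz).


Noise spectral density = Vrms / sqrt(BW).
NSD = 75.38 / sqrt(61591)
NSD = 75.38 / 248.1753
NSD = 0.3037 uV/sqrt(Hz)

0.3037 uV/sqrt(Hz)


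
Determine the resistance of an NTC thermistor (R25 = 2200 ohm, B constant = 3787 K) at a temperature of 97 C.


NTC thermistor equation: Rt = R25 * exp(B * (1/T - 1/T25)).
T in Kelvin: 370.15 K, T25 = 298.15 K
1/T - 1/T25 = 1/370.15 - 1/298.15 = -0.00065241
B * (1/T - 1/T25) = 3787 * -0.00065241 = -2.4707
Rt = 2200 * exp(-2.4707) = 186.0 ohm

186.0 ohm


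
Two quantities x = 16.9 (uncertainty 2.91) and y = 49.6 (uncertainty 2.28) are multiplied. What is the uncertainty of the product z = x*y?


For a product z = x*y, the relative uncertainty is:
uz/z = sqrt((ux/x)^2 + (uy/y)^2)
Relative uncertainties: ux/x = 2.91/16.9 = 0.172189
uy/y = 2.28/49.6 = 0.045968
z = 16.9 * 49.6 = 838.2
uz = 838.2 * sqrt(0.172189^2 + 0.045968^2) = 149.391

149.391


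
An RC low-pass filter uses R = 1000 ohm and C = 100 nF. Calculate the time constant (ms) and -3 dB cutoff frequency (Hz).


Time constant: tau = R * C.
tau = 1000 * 1.00e-07 = 0.0001 s
tau = 0.1 ms
Cutoff frequency: fc = 1 / (2*pi*R*C).
fc = 1 / (2*pi*0.0001) = 1591.55 Hz

tau = 0.1 ms, fc = 1591.55 Hz


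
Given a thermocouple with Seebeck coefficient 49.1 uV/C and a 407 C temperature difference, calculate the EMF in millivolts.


The thermocouple output V = sensitivity * dT.
V = 49.1 uV/C * 407 C
V = 19983.7 uV
V = 19.984 mV

19.984 mV


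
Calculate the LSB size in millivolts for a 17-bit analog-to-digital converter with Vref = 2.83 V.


The resolution (LSB) of an ADC is Vref / 2^n.
LSB = 2.83 / 2^17
LSB = 2.83 / 131072
LSB = 2.159e-05 V = 0.02159119 mV

0.02159119 mV


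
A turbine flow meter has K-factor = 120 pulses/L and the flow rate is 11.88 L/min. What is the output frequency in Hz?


Frequency = K * Q / 60 (converting L/min to L/s).
f = 120 * 11.88 / 60
f = 1425.6 / 60
f = 23.76 Hz

23.76 Hz


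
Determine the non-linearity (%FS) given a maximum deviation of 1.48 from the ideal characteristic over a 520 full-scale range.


Linearity error = (max deviation / full scale) * 100%.
Linearity = (1.48 / 520) * 100
Linearity = 0.285 %FS

0.285 %FS


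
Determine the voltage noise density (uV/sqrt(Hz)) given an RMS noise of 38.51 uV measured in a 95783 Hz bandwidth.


Noise spectral density = Vrms / sqrt(BW).
NSD = 38.51 / sqrt(95783)
NSD = 38.51 / 309.4883
NSD = 0.1244 uV/sqrt(Hz)

0.1244 uV/sqrt(Hz)


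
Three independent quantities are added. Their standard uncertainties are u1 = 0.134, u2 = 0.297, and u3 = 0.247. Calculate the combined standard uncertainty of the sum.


For a sum of independent quantities, uc = sqrt(u1^2 + u2^2 + u3^2).
uc = sqrt(0.134^2 + 0.297^2 + 0.247^2)
uc = sqrt(0.017956 + 0.088209 + 0.061009)
uc = 0.4089

0.4089


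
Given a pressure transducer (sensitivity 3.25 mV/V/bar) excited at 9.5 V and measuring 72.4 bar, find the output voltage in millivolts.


Output = sensitivity * Vex * P.
Vout = 3.25 * 9.5 * 72.4
Vout = 30.875 * 72.4
Vout = 2235.35 mV

2235.35 mV


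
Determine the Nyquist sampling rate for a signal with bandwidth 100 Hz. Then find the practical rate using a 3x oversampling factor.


By Nyquist theorem, fs_min = 2 * fmax.
fs_min = 2 * 100 = 200 Hz
Practical rate = 3 * fs_min = 3 * 200 = 600 Hz

fs_min = 200 Hz, fs_practical = 600 Hz


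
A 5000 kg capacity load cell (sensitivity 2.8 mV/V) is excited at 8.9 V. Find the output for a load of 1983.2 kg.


Vout = rated_output * Vex * (load / capacity).
Vout = 2.8 * 8.9 * (1983.2 / 5000)
Vout = 2.8 * 8.9 * 0.39664
Vout = 9.884 mV

9.884 mV


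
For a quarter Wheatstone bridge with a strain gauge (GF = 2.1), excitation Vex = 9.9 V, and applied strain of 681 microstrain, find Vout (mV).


Quarter bridge output: Vout = (GF * epsilon * Vex) / 4.
Vout = (2.1 * 681e-6 * 9.9) / 4
Vout = 0.01415799 / 4 V
Vout = 0.0035395 V = 3.5395 mV

3.5395 mV


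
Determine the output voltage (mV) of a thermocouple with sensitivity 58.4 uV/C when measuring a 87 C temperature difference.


The thermocouple output V = sensitivity * dT.
V = 58.4 uV/C * 87 C
V = 5080.8 uV
V = 5.081 mV

5.081 mV


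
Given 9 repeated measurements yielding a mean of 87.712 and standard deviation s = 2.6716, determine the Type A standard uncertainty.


The standard uncertainty for Type A evaluation is u = s / sqrt(n).
u = 2.6716 / sqrt(9)
u = 2.6716 / 3.0
u = 0.8905

0.8905


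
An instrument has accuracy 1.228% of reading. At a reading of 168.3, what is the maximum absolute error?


Absolute error = (accuracy% / 100) * reading.
Error = (1.228 / 100) * 168.3
Error = 0.01228 * 168.3
Error = 2.0667

2.0667


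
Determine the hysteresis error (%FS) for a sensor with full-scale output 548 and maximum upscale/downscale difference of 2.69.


Hysteresis = (max difference / full scale) * 100%.
H = (2.69 / 548) * 100
H = 0.491 %FS

0.491 %FS


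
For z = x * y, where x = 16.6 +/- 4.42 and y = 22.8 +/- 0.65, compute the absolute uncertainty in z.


For a product z = x*y, the relative uncertainty is:
uz/z = sqrt((ux/x)^2 + (uy/y)^2)
Relative uncertainties: ux/x = 4.42/16.6 = 0.266265
uy/y = 0.65/22.8 = 0.028509
z = 16.6 * 22.8 = 378.5
uz = 378.5 * sqrt(0.266265^2 + 0.028509^2) = 101.352

101.352


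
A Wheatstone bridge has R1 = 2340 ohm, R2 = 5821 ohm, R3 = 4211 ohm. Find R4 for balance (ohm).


At balance: R1*R4 = R2*R3, so R4 = R2*R3/R1.
R4 = 5821 * 4211 / 2340
R4 = 24512231 / 2340
R4 = 10475.31 ohm

10475.31 ohm


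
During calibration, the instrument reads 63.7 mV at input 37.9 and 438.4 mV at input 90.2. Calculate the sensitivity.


Sensitivity = (y2 - y1) / (x2 - x1).
S = (438.4 - 63.7) / (90.2 - 37.9)
S = 374.7 / 52.3
S = 7.1644 mV/unit

7.1644 mV/unit


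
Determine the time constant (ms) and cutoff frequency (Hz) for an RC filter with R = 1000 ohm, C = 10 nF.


Time constant: tau = R * C.
tau = 1000 * 1.00e-08 = 1e-05 s
tau = 0.01 ms
Cutoff frequency: fc = 1 / (2*pi*R*C).
fc = 1 / (2*pi*1e-05) = 15915.49 Hz

tau = 0.01 ms, fc = 15915.49 Hz


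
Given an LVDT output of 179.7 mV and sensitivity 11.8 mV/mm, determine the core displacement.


Displacement = Vout / sensitivity.
d = 179.7 / 11.8
d = 15.229 mm

15.229 mm


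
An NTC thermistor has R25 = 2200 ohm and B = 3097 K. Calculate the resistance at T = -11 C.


NTC thermistor equation: Rt = R25 * exp(B * (1/T - 1/T25)).
T in Kelvin: 262.15 K, T25 = 298.15 K
1/T - 1/T25 = 1/262.15 - 1/298.15 = 0.00046059
B * (1/T - 1/T25) = 3097 * 0.00046059 = 1.4265
Rt = 2200 * exp(1.4265) = 9160.6 ohm

9160.6 ohm


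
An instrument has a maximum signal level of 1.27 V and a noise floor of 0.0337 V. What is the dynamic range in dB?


Dynamic range = 20 * log10(Vmax / Vnoise).
DR = 20 * log10(1.27 / 0.0337)
DR = 20 * log10(37.69)
DR = 31.52 dB

31.52 dB


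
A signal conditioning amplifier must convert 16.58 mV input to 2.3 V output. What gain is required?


Gain = Vout / Vin (converting to same units).
G = 2.3 V / 16.58 mV
G = 2300.0 mV / 16.58 mV
G = 138.72

138.72


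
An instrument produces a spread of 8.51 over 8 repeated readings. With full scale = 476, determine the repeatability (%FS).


Repeatability = (spread / full scale) * 100%.
R = (8.51 / 476) * 100
R = 1.788 %FS

1.788 %FS


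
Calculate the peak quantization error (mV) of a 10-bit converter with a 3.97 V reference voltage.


The maximum quantization error is +/- LSB/2.
LSB = Vref / 2^n = 3.97 / 1024 = 0.00387695 V
Max error = LSB / 2 = 0.00387695 / 2 = 0.00193848 V
Max error = 1.9385 mV

1.9385 mV


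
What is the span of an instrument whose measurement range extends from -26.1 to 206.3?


Span = upper range - lower range.
Span = 206.3 - (-26.1)
Span = 232.4

232.4


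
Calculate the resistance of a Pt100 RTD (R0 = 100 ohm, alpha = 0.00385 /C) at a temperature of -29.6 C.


The RTD equation: Rt = R0 * (1 + alpha * T).
Rt = 100 * (1 + 0.00385 * -29.6)
Rt = 100 * (1 + -0.11396)
Rt = 100 * 0.88604
Rt = 88.604 ohm

88.604 ohm


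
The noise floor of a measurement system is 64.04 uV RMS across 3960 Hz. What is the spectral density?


Noise spectral density = Vrms / sqrt(BW).
NSD = 64.04 / sqrt(3960)
NSD = 64.04 / 62.9285
NSD = 1.0177 uV/sqrt(Hz)

1.0177 uV/sqrt(Hz)


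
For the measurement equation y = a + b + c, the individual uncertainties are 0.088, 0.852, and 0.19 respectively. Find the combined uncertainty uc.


For a sum of independent quantities, uc = sqrt(u1^2 + u2^2 + u3^2).
uc = sqrt(0.088^2 + 0.852^2 + 0.19^2)
uc = sqrt(0.007744 + 0.725904 + 0.0361)
uc = 0.8774

0.8774


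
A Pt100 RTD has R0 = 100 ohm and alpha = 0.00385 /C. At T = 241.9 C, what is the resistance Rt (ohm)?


The RTD equation: Rt = R0 * (1 + alpha * T).
Rt = 100 * (1 + 0.00385 * 241.9)
Rt = 100 * (1 + 0.931315)
Rt = 100 * 1.931315
Rt = 193.132 ohm

193.132 ohm


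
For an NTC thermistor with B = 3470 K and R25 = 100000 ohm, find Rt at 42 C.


NTC thermistor equation: Rt = R25 * exp(B * (1/T - 1/T25)).
T in Kelvin: 315.15 K, T25 = 298.15 K
1/T - 1/T25 = 1/315.15 - 1/298.15 = -0.00018092
B * (1/T - 1/T25) = 3470 * -0.00018092 = -0.6278
Rt = 100000 * exp(-0.6278) = 53376.1 ohm

53376.1 ohm


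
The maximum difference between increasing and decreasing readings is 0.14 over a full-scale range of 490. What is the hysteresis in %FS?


Hysteresis = (max difference / full scale) * 100%.
H = (0.14 / 490) * 100
H = 0.029 %FS

0.029 %FS


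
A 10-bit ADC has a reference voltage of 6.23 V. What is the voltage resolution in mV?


The resolution (LSB) of an ADC is Vref / 2^n.
LSB = 6.23 / 2^10
LSB = 6.23 / 1024
LSB = 0.00608398 V = 6.08398438 mV

6.08398438 mV


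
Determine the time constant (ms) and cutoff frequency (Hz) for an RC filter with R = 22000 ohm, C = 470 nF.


Time constant: tau = R * C.
tau = 22000 * 4.70e-07 = 0.01034 s
tau = 10.34 ms
Cutoff frequency: fc = 1 / (2*pi*R*C).
fc = 1 / (2*pi*0.01034) = 15.39 Hz

tau = 10.34 ms, fc = 15.39 Hz


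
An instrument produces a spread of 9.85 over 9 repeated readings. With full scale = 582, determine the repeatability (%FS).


Repeatability = (spread / full scale) * 100%.
R = (9.85 / 582) * 100
R = 1.692 %FS

1.692 %FS


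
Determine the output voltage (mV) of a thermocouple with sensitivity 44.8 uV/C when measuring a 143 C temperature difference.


The thermocouple output V = sensitivity * dT.
V = 44.8 uV/C * 143 C
V = 6406.4 uV
V = 6.406 mV

6.406 mV


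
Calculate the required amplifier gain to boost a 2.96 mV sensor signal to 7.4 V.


Gain = Vout / Vin (converting to same units).
G = 7.4 V / 2.96 mV
G = 7400.0 mV / 2.96 mV
G = 2500.0

2500.0


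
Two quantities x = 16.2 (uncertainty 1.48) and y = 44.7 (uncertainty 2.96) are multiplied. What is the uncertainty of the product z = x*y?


For a product z = x*y, the relative uncertainty is:
uz/z = sqrt((ux/x)^2 + (uy/y)^2)
Relative uncertainties: ux/x = 1.48/16.2 = 0.091358
uy/y = 2.96/44.7 = 0.066219
z = 16.2 * 44.7 = 724.1
uz = 724.1 * sqrt(0.091358^2 + 0.066219^2) = 81.707

81.707


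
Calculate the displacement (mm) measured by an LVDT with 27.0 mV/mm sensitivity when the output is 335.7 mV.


Displacement = Vout / sensitivity.
d = 335.7 / 27.0
d = 12.433 mm

12.433 mm


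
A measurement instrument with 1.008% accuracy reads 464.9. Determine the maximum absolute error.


Absolute error = (accuracy% / 100) * reading.
Error = (1.008 / 100) * 464.9
Error = 0.01008 * 464.9
Error = 4.6862

4.6862


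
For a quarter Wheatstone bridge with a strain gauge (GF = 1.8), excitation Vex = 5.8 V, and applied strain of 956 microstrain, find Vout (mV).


Quarter bridge output: Vout = (GF * epsilon * Vex) / 4.
Vout = (1.8 * 956e-6 * 5.8) / 4
Vout = 0.00998064 / 4 V
Vout = 0.00249516 V = 2.4952 mV

2.4952 mV


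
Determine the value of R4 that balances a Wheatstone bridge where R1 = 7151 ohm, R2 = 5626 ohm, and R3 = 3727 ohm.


At balance: R1*R4 = R2*R3, so R4 = R2*R3/R1.
R4 = 5626 * 3727 / 7151
R4 = 20968102 / 7151
R4 = 2932.19 ohm

2932.19 ohm


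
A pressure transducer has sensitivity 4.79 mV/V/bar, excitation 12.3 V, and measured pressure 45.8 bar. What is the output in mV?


Output = sensitivity * Vex * P.
Vout = 4.79 * 12.3 * 45.8
Vout = 58.917 * 45.8
Vout = 2698.4 mV

2698.4 mV


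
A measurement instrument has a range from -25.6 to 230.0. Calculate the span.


Span = upper range - lower range.
Span = 230.0 - (-25.6)
Span = 255.6

255.6


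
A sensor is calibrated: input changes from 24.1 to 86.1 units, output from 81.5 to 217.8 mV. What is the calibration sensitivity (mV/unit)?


Sensitivity = (y2 - y1) / (x2 - x1).
S = (217.8 - 81.5) / (86.1 - 24.1)
S = 136.3 / 62.0
S = 2.1984 mV/unit

2.1984 mV/unit


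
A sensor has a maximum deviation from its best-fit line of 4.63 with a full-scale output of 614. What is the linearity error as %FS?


Linearity error = (max deviation / full scale) * 100%.
Linearity = (4.63 / 614) * 100
Linearity = 0.754 %FS

0.754 %FS


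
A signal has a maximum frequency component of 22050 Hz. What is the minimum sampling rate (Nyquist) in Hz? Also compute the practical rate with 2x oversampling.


By Nyquist theorem, fs_min = 2 * fmax.
fs_min = 2 * 22050 = 44100 Hz
Practical rate = 2 * fs_min = 2 * 44100 = 88200 Hz

fs_min = 44100 Hz, fs_practical = 88200 Hz


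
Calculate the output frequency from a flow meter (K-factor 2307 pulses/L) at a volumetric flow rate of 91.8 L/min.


Frequency = K * Q / 60 (converting L/min to L/s).
f = 2307 * 91.8 / 60
f = 211782.6 / 60
f = 3529.71 Hz

3529.71 Hz


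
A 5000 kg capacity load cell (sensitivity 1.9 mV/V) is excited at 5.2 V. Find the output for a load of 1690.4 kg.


Vout = rated_output * Vex * (load / capacity).
Vout = 1.9 * 5.2 * (1690.4 / 5000)
Vout = 1.9 * 5.2 * 0.33808
Vout = 3.34 mV

3.34 mV


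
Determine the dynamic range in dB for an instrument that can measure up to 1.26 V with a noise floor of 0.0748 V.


Dynamic range = 20 * log10(Vmax / Vnoise).
DR = 20 * log10(1.26 / 0.0748)
DR = 20 * log10(16.84)
DR = 24.53 dB

24.53 dB


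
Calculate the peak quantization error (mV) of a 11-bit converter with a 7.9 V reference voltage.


The maximum quantization error is +/- LSB/2.
LSB = Vref / 2^n = 7.9 / 2048 = 0.00385742 V
Max error = LSB / 2 = 0.00385742 / 2 = 0.00192871 V
Max error = 1.9287 mV

1.9287 mV


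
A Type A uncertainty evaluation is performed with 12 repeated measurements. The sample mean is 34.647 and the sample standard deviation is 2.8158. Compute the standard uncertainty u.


The standard uncertainty for Type A evaluation is u = s / sqrt(n).
u = 2.8158 / sqrt(12)
u = 2.8158 / 3.4641
u = 0.8129

0.8129


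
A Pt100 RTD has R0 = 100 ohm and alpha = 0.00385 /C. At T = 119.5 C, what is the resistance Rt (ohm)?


The RTD equation: Rt = R0 * (1 + alpha * T).
Rt = 100 * (1 + 0.00385 * 119.5)
Rt = 100 * (1 + 0.460075)
Rt = 100 * 1.460075
Rt = 146.007 ohm

146.007 ohm


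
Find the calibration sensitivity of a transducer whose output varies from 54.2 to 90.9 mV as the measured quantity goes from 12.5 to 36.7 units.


Sensitivity = (y2 - y1) / (x2 - x1).
S = (90.9 - 54.2) / (36.7 - 12.5)
S = 36.7 / 24.2
S = 1.5165 mV/unit

1.5165 mV/unit


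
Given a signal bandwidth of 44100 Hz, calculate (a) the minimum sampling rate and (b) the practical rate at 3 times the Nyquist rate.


By Nyquist theorem, fs_min = 2 * fmax.
fs_min = 2 * 44100 = 88200 Hz
Practical rate = 3 * fs_min = 3 * 88200 = 264600 Hz

fs_min = 88200 Hz, fs_practical = 264600 Hz


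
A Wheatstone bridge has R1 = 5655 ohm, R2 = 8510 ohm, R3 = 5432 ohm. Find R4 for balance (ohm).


At balance: R1*R4 = R2*R3, so R4 = R2*R3/R1.
R4 = 8510 * 5432 / 5655
R4 = 46226320 / 5655
R4 = 8174.42 ohm

8174.42 ohm


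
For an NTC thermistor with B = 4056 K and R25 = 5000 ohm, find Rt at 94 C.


NTC thermistor equation: Rt = R25 * exp(B * (1/T - 1/T25)).
T in Kelvin: 367.15 K, T25 = 298.15 K
1/T - 1/T25 = 1/367.15 - 1/298.15 = -0.00063033
B * (1/T - 1/T25) = 4056 * -0.00063033 = -2.5566
Rt = 5000 * exp(-2.5566) = 387.8 ohm

387.8 ohm


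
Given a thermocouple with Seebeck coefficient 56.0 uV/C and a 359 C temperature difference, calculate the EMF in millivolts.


The thermocouple output V = sensitivity * dT.
V = 56.0 uV/C * 359 C
V = 20104.0 uV
V = 20.104 mV

20.104 mV


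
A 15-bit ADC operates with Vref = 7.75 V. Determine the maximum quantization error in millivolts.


The maximum quantization error is +/- LSB/2.
LSB = Vref / 2^n = 7.75 / 32768 = 0.00023651 V
Max error = LSB / 2 = 0.00023651 / 2 = 0.00011826 V
Max error = 0.1183 mV

0.1183 mV


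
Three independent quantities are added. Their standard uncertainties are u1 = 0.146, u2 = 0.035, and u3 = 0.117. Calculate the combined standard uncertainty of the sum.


For a sum of independent quantities, uc = sqrt(u1^2 + u2^2 + u3^2).
uc = sqrt(0.146^2 + 0.035^2 + 0.117^2)
uc = sqrt(0.021316 + 0.001225 + 0.013689)
uc = 0.1903

0.1903


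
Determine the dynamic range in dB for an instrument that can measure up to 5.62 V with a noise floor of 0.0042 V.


Dynamic range = 20 * log10(Vmax / Vnoise).
DR = 20 * log10(5.62 / 0.0042)
DR = 20 * log10(1338.1)
DR = 62.53 dB

62.53 dB


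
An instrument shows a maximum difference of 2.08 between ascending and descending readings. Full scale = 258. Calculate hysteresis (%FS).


Hysteresis = (max difference / full scale) * 100%.
H = (2.08 / 258) * 100
H = 0.806 %FS

0.806 %FS


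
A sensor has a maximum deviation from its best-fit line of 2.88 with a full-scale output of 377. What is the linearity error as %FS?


Linearity error = (max deviation / full scale) * 100%.
Linearity = (2.88 / 377) * 100
Linearity = 0.764 %FS

0.764 %FS


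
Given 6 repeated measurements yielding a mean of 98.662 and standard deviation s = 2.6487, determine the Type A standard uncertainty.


The standard uncertainty for Type A evaluation is u = s / sqrt(n).
u = 2.6487 / sqrt(6)
u = 2.6487 / 2.4495
u = 1.0813

1.0813


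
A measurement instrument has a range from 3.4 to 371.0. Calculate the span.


Span = upper range - lower range.
Span = 371.0 - (3.4)
Span = 367.6

367.6


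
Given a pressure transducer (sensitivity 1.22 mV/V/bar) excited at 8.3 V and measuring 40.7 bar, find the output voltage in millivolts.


Output = sensitivity * Vex * P.
Vout = 1.22 * 8.3 * 40.7
Vout = 10.126 * 40.7
Vout = 412.13 mV

412.13 mV


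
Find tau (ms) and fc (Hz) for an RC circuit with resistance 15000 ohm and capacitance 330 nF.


Time constant: tau = R * C.
tau = 15000 * 3.30e-07 = 0.00495 s
tau = 4.95 ms
Cutoff frequency: fc = 1 / (2*pi*R*C).
fc = 1 / (2*pi*0.00495) = 32.15 Hz

tau = 4.95 ms, fc = 32.15 Hz


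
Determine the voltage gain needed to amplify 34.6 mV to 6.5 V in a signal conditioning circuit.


Gain = Vout / Vin (converting to same units).
G = 6.5 V / 34.6 mV
G = 6500.0 mV / 34.6 mV
G = 187.86

187.86


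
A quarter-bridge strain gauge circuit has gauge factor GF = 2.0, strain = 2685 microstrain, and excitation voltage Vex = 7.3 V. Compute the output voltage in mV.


Quarter bridge output: Vout = (GF * epsilon * Vex) / 4.
Vout = (2.0 * 2685e-6 * 7.3) / 4
Vout = 0.039201 / 4 V
Vout = 0.00980025 V = 9.8003 mV

9.8003 mV


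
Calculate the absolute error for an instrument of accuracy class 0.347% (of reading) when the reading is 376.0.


Absolute error = (accuracy% / 100) * reading.
Error = (0.347 / 100) * 376.0
Error = 0.00347 * 376.0
Error = 1.3047

1.3047


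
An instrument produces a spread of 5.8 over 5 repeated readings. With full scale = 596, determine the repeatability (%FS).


Repeatability = (spread / full scale) * 100%.
R = (5.8 / 596) * 100
R = 0.973 %FS

0.973 %FS


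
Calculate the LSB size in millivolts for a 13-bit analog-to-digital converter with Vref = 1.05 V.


The resolution (LSB) of an ADC is Vref / 2^n.
LSB = 1.05 / 2^13
LSB = 1.05 / 8192
LSB = 0.00012817 V = 0.12817383 mV

0.12817383 mV


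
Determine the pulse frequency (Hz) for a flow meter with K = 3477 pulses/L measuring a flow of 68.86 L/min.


Frequency = K * Q / 60 (converting L/min to L/s).
f = 3477 * 68.86 / 60
f = 239426.22 / 60
f = 3990.44 Hz

3990.44 Hz


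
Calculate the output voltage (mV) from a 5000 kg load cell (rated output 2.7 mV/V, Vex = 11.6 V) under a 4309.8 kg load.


Vout = rated_output * Vex * (load / capacity).
Vout = 2.7 * 11.6 * (4309.8 / 5000)
Vout = 2.7 * 11.6 * 0.86196
Vout = 26.997 mV

26.997 mV


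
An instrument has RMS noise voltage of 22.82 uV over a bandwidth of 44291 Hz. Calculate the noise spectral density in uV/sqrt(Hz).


Noise spectral density = Vrms / sqrt(BW).
NSD = 22.82 / sqrt(44291)
NSD = 22.82 / 210.4543
NSD = 0.1084 uV/sqrt(Hz)

0.1084 uV/sqrt(Hz)


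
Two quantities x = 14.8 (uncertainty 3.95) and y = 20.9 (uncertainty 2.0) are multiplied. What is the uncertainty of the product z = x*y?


For a product z = x*y, the relative uncertainty is:
uz/z = sqrt((ux/x)^2 + (uy/y)^2)
Relative uncertainties: ux/x = 3.95/14.8 = 0.266892
uy/y = 2.0/20.9 = 0.095694
z = 14.8 * 20.9 = 309.3
uz = 309.3 * sqrt(0.266892^2 + 0.095694^2) = 87.701

87.701


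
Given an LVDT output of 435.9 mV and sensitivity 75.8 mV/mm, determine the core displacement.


Displacement = Vout / sensitivity.
d = 435.9 / 75.8
d = 5.751 mm

5.751 mm


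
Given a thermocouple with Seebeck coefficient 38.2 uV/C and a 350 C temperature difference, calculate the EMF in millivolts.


The thermocouple output V = sensitivity * dT.
V = 38.2 uV/C * 350 C
V = 13370.0 uV
V = 13.37 mV

13.37 mV


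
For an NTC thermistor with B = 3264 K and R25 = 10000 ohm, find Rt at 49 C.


NTC thermistor equation: Rt = R25 * exp(B * (1/T - 1/T25)).
T in Kelvin: 322.15 K, T25 = 298.15 K
1/T - 1/T25 = 1/322.15 - 1/298.15 = -0.00024987
B * (1/T - 1/T25) = 3264 * -0.00024987 = -0.8156
Rt = 10000 * exp(-0.8156) = 4423.8 ohm

4423.8 ohm


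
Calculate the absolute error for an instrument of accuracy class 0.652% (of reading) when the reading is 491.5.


Absolute error = (accuracy% / 100) * reading.
Error = (0.652 / 100) * 491.5
Error = 0.00652 * 491.5
Error = 3.2046

3.2046


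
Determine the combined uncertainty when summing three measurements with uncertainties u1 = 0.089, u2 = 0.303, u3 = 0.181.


For a sum of independent quantities, uc = sqrt(u1^2 + u2^2 + u3^2).
uc = sqrt(0.089^2 + 0.303^2 + 0.181^2)
uc = sqrt(0.007921 + 0.091809 + 0.032761)
uc = 0.364

0.364


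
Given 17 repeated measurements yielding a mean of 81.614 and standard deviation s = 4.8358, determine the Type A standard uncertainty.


The standard uncertainty for Type A evaluation is u = s / sqrt(n).
u = 4.8358 / sqrt(17)
u = 4.8358 / 4.1231
u = 1.1729

1.1729


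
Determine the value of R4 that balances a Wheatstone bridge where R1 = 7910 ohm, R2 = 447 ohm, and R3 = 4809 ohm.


At balance: R1*R4 = R2*R3, so R4 = R2*R3/R1.
R4 = 447 * 4809 / 7910
R4 = 2149623 / 7910
R4 = 271.76 ohm

271.76 ohm


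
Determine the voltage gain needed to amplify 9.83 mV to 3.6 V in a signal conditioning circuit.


Gain = Vout / Vin (converting to same units).
G = 3.6 V / 9.83 mV
G = 3600.0 mV / 9.83 mV
G = 366.23

366.23


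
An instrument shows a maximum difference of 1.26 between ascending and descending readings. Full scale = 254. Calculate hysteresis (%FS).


Hysteresis = (max difference / full scale) * 100%.
H = (1.26 / 254) * 100
H = 0.496 %FS

0.496 %FS


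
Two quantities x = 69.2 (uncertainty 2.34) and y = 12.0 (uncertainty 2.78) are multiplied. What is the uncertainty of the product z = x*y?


For a product z = x*y, the relative uncertainty is:
uz/z = sqrt((ux/x)^2 + (uy/y)^2)
Relative uncertainties: ux/x = 2.34/69.2 = 0.033815
uy/y = 2.78/12.0 = 0.231667
z = 69.2 * 12.0 = 830.4
uz = 830.4 * sqrt(0.033815^2 + 0.231667^2) = 194.415

194.415


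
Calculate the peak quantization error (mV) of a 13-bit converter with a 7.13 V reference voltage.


The maximum quantization error is +/- LSB/2.
LSB = Vref / 2^n = 7.13 / 8192 = 0.00087036 V
Max error = LSB / 2 = 0.00087036 / 2 = 0.00043518 V
Max error = 0.4352 mV

0.4352 mV


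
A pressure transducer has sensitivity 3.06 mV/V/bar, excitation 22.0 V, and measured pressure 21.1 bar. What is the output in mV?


Output = sensitivity * Vex * P.
Vout = 3.06 * 22.0 * 21.1
Vout = 67.32 * 21.1
Vout = 1420.45 mV

1420.45 mV


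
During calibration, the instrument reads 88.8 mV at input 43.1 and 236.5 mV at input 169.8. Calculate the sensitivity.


Sensitivity = (y2 - y1) / (x2 - x1).
S = (236.5 - 88.8) / (169.8 - 43.1)
S = 147.7 / 126.7
S = 1.1657 mV/unit

1.1657 mV/unit


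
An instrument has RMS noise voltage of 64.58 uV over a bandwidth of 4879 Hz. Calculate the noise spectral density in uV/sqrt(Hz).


Noise spectral density = Vrms / sqrt(BW).
NSD = 64.58 / sqrt(4879)
NSD = 64.58 / 69.8498
NSD = 0.9246 uV/sqrt(Hz)

0.9246 uV/sqrt(Hz)


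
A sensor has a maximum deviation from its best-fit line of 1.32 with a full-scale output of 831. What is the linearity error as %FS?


Linearity error = (max deviation / full scale) * 100%.
Linearity = (1.32 / 831) * 100
Linearity = 0.159 %FS

0.159 %FS


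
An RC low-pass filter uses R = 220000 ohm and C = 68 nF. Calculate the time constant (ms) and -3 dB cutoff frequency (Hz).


Time constant: tau = R * C.
tau = 220000 * 6.80e-08 = 0.01496 s
tau = 14.96 ms
Cutoff frequency: fc = 1 / (2*pi*R*C).
fc = 1 / (2*pi*0.01496) = 10.64 Hz

tau = 14.96 ms, fc = 10.64 Hz


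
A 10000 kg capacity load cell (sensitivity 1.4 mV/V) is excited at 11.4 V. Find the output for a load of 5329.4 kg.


Vout = rated_output * Vex * (load / capacity).
Vout = 1.4 * 11.4 * (5329.4 / 10000)
Vout = 1.4 * 11.4 * 0.53294
Vout = 8.506 mV

8.506 mV


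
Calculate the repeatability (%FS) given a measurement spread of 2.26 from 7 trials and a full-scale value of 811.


Repeatability = (spread / full scale) * 100%.
R = (2.26 / 811) * 100
R = 0.279 %FS

0.279 %FS


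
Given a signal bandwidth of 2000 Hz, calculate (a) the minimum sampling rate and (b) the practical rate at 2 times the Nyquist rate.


By Nyquist theorem, fs_min = 2 * fmax.
fs_min = 2 * 2000 = 4000 Hz
Practical rate = 2 * fs_min = 2 * 4000 = 8000 Hz

fs_min = 4000 Hz, fs_practical = 8000 Hz


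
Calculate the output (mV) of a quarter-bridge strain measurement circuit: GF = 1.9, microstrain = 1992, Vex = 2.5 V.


Quarter bridge output: Vout = (GF * epsilon * Vex) / 4.
Vout = (1.9 * 1992e-6 * 2.5) / 4
Vout = 0.009462 / 4 V
Vout = 0.0023655 V = 2.3655 mV

2.3655 mV


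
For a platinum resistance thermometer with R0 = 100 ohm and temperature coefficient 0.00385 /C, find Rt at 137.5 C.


The RTD equation: Rt = R0 * (1 + alpha * T).
Rt = 100 * (1 + 0.00385 * 137.5)
Rt = 100 * (1 + 0.529375)
Rt = 100 * 1.529375
Rt = 152.938 ohm

152.938 ohm


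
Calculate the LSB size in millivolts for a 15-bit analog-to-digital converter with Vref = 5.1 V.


The resolution (LSB) of an ADC is Vref / 2^n.
LSB = 5.1 / 2^15
LSB = 5.1 / 32768
LSB = 0.00015564 V = 0.15563965 mV

0.15563965 mV


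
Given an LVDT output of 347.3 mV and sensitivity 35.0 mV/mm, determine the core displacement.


Displacement = Vout / sensitivity.
d = 347.3 / 35.0
d = 9.923 mm

9.923 mm


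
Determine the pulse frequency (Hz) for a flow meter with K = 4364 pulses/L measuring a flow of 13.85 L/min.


Frequency = K * Q / 60 (converting L/min to L/s).
f = 4364 * 13.85 / 60
f = 60441.4 / 60
f = 1007.36 Hz

1007.36 Hz


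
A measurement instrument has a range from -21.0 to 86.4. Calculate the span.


Span = upper range - lower range.
Span = 86.4 - (-21.0)
Span = 107.4

107.4


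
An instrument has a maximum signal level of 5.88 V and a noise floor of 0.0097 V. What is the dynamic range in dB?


Dynamic range = 20 * log10(Vmax / Vnoise).
DR = 20 * log10(5.88 / 0.0097)
DR = 20 * log10(606.19)
DR = 55.65 dB

55.65 dB


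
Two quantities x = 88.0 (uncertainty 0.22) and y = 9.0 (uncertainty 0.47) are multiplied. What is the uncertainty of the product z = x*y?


For a product z = x*y, the relative uncertainty is:
uz/z = sqrt((ux/x)^2 + (uy/y)^2)
Relative uncertainties: ux/x = 0.22/88.0 = 0.0025
uy/y = 0.47/9.0 = 0.052222
z = 88.0 * 9.0 = 792.0
uz = 792.0 * sqrt(0.0025^2 + 0.052222^2) = 41.407

41.407


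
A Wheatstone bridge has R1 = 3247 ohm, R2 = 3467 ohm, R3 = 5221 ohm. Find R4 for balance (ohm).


At balance: R1*R4 = R2*R3, so R4 = R2*R3/R1.
R4 = 3467 * 5221 / 3247
R4 = 18101207 / 3247
R4 = 5574.75 ohm

5574.75 ohm


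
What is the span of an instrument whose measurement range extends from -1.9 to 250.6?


Span = upper range - lower range.
Span = 250.6 - (-1.9)
Span = 252.5

252.5


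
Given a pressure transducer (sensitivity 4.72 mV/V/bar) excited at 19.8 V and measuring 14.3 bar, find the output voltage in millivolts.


Output = sensitivity * Vex * P.
Vout = 4.72 * 19.8 * 14.3
Vout = 93.456 * 14.3
Vout = 1336.42 mV

1336.42 mV
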